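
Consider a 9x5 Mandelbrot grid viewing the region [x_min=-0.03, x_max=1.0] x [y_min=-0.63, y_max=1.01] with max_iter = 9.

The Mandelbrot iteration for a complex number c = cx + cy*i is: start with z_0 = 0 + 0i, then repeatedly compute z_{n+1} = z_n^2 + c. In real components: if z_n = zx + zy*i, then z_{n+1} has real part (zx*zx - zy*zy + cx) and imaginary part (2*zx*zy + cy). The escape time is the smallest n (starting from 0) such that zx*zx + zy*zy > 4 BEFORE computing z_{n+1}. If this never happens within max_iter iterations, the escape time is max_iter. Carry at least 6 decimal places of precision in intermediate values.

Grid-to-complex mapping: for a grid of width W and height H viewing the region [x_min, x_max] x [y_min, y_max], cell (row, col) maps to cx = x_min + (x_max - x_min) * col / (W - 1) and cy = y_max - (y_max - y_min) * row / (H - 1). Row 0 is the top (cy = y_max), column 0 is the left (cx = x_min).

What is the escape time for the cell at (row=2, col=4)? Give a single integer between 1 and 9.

z_0 = 0 + 0i, c = 0.4850 + 0.1900i
Iter 1: z = 0.4850 + 0.1900i, |z|^2 = 0.2713
Iter 2: z = 0.6841 + 0.3743i, |z|^2 = 0.6081
Iter 3: z = 0.8129 + 0.7021i, |z|^2 = 1.1538
Iter 4: z = 0.6529 + 1.3316i, |z|^2 = 2.1993
Iter 5: z = -0.8619 + 1.9286i, |z|^2 = 4.4625
Escaped at iteration 5

Answer: 5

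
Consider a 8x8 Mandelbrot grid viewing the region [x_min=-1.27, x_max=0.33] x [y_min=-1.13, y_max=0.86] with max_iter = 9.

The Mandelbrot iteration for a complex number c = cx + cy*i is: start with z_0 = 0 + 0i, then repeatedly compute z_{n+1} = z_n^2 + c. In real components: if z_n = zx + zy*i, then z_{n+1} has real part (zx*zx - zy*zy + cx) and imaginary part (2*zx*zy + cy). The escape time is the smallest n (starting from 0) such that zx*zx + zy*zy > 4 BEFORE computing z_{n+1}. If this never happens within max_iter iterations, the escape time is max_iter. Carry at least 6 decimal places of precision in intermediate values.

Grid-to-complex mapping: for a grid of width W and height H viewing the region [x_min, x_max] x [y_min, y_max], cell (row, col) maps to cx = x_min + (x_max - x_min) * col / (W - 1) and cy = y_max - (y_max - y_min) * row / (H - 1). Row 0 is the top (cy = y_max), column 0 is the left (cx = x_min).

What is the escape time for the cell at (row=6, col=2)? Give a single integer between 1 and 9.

z_0 = 0 + 0i, c = -0.8129 + -0.8457i
Iter 1: z = -0.8129 + -0.8457i, |z|^2 = 1.3760
Iter 2: z = -0.8674 + 0.5292i, |z|^2 = 1.0323
Iter 3: z = -0.3406 + -1.7637i, |z|^2 = 3.2266
Iter 4: z = -3.8074 + 0.3556i, |z|^2 = 14.6229
Escaped at iteration 4

Answer: 4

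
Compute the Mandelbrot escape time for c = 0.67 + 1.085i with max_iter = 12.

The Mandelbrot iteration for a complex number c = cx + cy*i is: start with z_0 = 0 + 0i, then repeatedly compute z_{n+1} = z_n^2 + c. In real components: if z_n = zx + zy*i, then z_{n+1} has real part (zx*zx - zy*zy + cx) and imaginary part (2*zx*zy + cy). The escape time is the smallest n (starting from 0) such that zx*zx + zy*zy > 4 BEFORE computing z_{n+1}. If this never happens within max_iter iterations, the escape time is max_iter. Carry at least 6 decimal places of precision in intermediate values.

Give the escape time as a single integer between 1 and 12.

z_0 = 0 + 0i, c = 0.6700 + 1.0850i
Iter 1: z = 0.6700 + 1.0850i, |z|^2 = 1.6261
Iter 2: z = -0.0583 + 2.5389i, |z|^2 = 6.4494
Escaped at iteration 2

Answer: 2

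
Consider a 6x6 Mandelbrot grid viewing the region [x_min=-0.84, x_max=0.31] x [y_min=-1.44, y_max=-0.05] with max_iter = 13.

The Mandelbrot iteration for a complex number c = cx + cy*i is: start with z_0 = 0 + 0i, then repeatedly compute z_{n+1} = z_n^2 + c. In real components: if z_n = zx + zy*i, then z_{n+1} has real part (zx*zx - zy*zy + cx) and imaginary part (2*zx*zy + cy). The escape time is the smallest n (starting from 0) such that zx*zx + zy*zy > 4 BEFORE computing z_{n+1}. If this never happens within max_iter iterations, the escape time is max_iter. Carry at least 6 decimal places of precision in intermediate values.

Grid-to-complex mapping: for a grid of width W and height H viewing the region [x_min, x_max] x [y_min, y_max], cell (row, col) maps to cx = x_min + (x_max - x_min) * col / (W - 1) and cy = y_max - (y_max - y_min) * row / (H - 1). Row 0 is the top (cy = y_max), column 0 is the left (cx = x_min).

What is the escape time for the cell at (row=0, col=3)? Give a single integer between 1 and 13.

z_0 = 0 + 0i, c = -0.1500 + -0.0500i
Iter 1: z = -0.1500 + -0.0500i, |z|^2 = 0.0250
Iter 2: z = -0.1300 + -0.0350i, |z|^2 = 0.0181
Iter 3: z = -0.1343 + -0.0409i, |z|^2 = 0.0197
Iter 4: z = -0.1336 + -0.0390i, |z|^2 = 0.0194
Iter 5: z = -0.1337 + -0.0396i, |z|^2 = 0.0194
Iter 6: z = -0.1337 + -0.0394i, |z|^2 = 0.0194
Iter 7: z = -0.1337 + -0.0395i, |z|^2 = 0.0194
Iter 8: z = -0.1337 + -0.0395i, |z|^2 = 0.0194
Iter 9: z = -0.1337 + -0.0395i, |z|^2 = 0.0194
Iter 10: z = -0.1337 + -0.0395i, |z|^2 = 0.0194
Iter 11: z = -0.1337 + -0.0395i, |z|^2 = 0.0194
Iter 12: z = -0.1337 + -0.0395i, |z|^2 = 0.0194

Answer: 13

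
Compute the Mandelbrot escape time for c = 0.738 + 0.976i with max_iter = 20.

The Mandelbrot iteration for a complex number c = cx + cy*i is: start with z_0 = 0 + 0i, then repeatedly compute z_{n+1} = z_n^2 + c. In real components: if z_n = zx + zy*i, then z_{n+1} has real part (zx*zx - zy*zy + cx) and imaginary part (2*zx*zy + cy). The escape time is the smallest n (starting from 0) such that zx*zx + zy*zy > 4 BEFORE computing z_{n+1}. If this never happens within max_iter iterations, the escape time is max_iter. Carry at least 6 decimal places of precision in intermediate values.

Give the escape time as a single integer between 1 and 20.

z_0 = 0 + 0i, c = 0.7380 + 0.9760i
Iter 1: z = 0.7380 + 0.9760i, |z|^2 = 1.4972
Iter 2: z = 0.3301 + 2.4166i, |z|^2 = 5.9488
Escaped at iteration 2

Answer: 2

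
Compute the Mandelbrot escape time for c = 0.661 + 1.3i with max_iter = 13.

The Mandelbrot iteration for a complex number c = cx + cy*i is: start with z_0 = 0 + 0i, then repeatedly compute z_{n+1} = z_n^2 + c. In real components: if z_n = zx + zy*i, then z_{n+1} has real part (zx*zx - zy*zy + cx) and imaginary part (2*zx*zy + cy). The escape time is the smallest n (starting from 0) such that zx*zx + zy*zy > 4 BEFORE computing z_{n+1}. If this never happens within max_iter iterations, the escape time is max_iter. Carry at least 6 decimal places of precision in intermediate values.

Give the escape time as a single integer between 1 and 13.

z_0 = 0 + 0i, c = 0.6610 + 1.3000i
Iter 1: z = 0.6610 + 1.3000i, |z|^2 = 2.1269
Iter 2: z = -0.5921 + 3.0186i, |z|^2 = 9.4625
Escaped at iteration 2

Answer: 2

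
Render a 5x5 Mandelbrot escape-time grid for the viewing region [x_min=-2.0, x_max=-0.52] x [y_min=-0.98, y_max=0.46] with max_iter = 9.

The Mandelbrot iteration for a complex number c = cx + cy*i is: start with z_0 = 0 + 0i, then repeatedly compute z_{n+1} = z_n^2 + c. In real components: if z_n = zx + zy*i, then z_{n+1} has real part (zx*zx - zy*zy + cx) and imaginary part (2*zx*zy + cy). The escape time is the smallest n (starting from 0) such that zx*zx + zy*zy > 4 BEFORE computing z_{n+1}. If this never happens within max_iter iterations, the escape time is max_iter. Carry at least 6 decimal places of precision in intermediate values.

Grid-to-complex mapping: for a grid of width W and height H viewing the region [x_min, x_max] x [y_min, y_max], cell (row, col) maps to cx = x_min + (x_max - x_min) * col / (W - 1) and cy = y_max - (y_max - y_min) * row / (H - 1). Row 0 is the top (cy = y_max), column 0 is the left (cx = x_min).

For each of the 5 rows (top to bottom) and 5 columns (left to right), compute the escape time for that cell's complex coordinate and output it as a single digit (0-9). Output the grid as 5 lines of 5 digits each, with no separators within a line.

Answer: 13669
16999
14999
13359
12334

Derivation:
(row=0, col=0): c = -2.0000 + 0.4600i → escape time 1
(row=0, col=1): c = -1.6300 + 0.4600i → escape time 3
(row=0, col=2): c = -1.2600 + 0.4600i → escape time 6
(row=0, col=3): c = -0.8900 + 0.4600i → escape time 6
(row=0, col=4): c = -0.5200 + 0.4600i → escape time 9
(row=1, col=0): c = -2.0000 + 0.1000i → escape time 1
(row=1, col=1): c = -1.6300 + 0.1000i → escape time 6
(row=1, col=2): c = -1.2600 + 0.1000i → escape time 9
(row=1, col=3): c = -0.8900 + 0.1000i → escape time 9
(row=1, col=4): c = -0.5200 + 0.1000i → escape time 9
(row=2, col=0): c = -2.0000 + -0.2600i → escape time 1
(row=2, col=1): c = -1.6300 + -0.2600i → escape time 4
(row=2, col=2): c = -1.2600 + -0.2600i → escape time 9
(row=2, col=3): c = -0.8900 + -0.2600i → escape time 9
(row=2, col=4): c = -0.5200 + -0.2600i → escape time 9
(row=3, col=0): c = -2.0000 + -0.6200i → escape time 1
(row=3, col=1): c = -1.6300 + -0.6200i → escape time 3
(row=3, col=2): c = -1.2600 + -0.6200i → escape time 3
(row=3, col=3): c = -0.8900 + -0.6200i → escape time 5
(row=3, col=4): c = -0.5200 + -0.6200i → escape time 9
(row=4, col=0): c = -2.0000 + -0.9800i → escape time 1
(row=4, col=1): c = -1.6300 + -0.9800i → escape time 2
(row=4, col=2): c = -1.2600 + -0.9800i → escape time 3
(row=4, col=3): c = -0.8900 + -0.9800i → escape time 3
(row=4, col=4): c = -0.5200 + -0.9800i → escape time 4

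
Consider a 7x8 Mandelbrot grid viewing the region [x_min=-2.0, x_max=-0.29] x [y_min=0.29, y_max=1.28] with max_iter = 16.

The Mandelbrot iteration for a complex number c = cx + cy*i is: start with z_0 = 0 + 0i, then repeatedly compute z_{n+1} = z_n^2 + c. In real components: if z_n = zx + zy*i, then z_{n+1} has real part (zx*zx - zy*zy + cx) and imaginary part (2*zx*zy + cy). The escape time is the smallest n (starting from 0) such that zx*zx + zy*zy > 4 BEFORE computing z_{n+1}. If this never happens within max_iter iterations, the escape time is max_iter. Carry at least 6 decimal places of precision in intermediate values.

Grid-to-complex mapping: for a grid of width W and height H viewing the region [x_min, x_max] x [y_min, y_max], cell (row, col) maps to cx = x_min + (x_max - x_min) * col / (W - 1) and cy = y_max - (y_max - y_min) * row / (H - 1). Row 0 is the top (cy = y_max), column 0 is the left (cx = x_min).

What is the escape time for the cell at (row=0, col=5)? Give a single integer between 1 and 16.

Answer: 3

Derivation:
z_0 = 0 + 0i, c = -0.5750 + 1.2800i
Iter 1: z = -0.5750 + 1.2800i, |z|^2 = 1.9690
Iter 2: z = -1.8828 + -0.1920i, |z|^2 = 3.5817
Iter 3: z = 2.9330 + 2.0030i, |z|^2 = 12.6143
Escaped at iteration 3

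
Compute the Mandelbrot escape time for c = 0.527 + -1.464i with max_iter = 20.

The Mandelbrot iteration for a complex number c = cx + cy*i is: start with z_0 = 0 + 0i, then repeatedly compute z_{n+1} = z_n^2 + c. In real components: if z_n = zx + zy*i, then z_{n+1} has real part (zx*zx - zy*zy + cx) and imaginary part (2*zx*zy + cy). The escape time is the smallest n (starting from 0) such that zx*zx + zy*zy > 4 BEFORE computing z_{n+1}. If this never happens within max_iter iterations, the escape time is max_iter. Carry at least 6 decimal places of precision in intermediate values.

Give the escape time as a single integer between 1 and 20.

z_0 = 0 + 0i, c = 0.5270 + -1.4640i
Iter 1: z = 0.5270 + -1.4640i, |z|^2 = 2.4210
Iter 2: z = -1.3386 + -3.0071i, |z|^2 = 10.8341
Escaped at iteration 2

Answer: 2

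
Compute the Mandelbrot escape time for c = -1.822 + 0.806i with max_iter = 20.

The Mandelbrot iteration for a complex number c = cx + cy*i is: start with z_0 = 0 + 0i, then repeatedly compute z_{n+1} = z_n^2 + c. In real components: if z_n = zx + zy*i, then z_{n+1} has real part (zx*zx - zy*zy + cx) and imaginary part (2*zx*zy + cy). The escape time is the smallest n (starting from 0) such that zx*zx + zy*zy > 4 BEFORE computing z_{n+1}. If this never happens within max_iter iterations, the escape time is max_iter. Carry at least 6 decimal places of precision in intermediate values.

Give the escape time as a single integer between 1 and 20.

z_0 = 0 + 0i, c = -1.8220 + 0.8060i
Iter 1: z = -1.8220 + 0.8060i, |z|^2 = 3.9693
Iter 2: z = 0.8480 + -2.1311i, |z|^2 = 5.2606
Escaped at iteration 2

Answer: 2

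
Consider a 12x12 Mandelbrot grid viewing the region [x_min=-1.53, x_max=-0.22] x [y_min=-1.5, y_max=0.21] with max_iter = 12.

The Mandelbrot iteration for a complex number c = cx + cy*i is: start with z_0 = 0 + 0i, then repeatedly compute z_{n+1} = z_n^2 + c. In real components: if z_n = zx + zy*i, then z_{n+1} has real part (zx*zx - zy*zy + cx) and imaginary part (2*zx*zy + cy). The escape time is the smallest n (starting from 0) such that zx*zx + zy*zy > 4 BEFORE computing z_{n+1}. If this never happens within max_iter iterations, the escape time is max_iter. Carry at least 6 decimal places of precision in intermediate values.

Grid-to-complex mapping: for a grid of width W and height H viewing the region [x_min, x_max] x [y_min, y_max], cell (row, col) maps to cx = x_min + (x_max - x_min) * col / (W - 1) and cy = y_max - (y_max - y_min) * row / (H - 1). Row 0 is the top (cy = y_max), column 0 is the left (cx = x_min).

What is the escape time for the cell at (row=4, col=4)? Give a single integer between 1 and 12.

z_0 = 0 + 0i, c = -1.0536 + -0.4118i
Iter 1: z = -1.0536 + -0.4118i, |z|^2 = 1.2797
Iter 2: z = -0.1131 + 0.4560i, |z|^2 = 0.2207
Iter 3: z = -1.2488 + -0.5149i, |z|^2 = 1.8246
Iter 4: z = 0.2406 + 0.8743i, |z|^2 = 0.8223
Iter 5: z = -1.7601 + 0.0090i, |z|^2 = 3.0981
Iter 6: z = 2.0443 + -0.4434i, |z|^2 = 4.3757
Escaped at iteration 6

Answer: 6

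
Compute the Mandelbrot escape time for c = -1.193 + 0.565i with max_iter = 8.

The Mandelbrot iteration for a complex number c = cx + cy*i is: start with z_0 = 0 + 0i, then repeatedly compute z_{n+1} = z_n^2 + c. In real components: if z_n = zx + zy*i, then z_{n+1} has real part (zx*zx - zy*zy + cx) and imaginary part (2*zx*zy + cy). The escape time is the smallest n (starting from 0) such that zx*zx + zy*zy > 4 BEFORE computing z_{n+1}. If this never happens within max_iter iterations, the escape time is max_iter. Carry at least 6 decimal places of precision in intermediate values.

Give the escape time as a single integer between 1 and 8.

Answer: 4

Derivation:
z_0 = 0 + 0i, c = -1.1930 + 0.5650i
Iter 1: z = -1.1930 + 0.5650i, |z|^2 = 1.7425
Iter 2: z = -0.0890 + -0.7831i, |z|^2 = 0.6211
Iter 3: z = -1.7983 + 0.7044i, |z|^2 = 3.7300
Iter 4: z = 1.5448 + -1.9683i, |z|^2 = 6.2606
Escaped at iteration 4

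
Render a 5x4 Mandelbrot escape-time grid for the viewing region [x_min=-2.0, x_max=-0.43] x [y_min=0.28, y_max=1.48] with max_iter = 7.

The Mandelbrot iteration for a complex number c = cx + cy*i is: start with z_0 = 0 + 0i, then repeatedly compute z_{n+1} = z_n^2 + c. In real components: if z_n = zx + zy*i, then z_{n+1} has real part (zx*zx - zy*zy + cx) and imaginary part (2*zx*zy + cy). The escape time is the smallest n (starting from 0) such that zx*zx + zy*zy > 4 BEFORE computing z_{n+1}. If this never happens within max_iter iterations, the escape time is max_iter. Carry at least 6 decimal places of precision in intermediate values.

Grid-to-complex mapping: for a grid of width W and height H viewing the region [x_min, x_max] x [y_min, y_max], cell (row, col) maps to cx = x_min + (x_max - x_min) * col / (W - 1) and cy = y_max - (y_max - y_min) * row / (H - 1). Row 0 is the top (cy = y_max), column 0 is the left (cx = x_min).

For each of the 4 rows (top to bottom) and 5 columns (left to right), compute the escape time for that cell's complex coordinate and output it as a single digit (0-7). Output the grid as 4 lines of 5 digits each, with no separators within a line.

Answer: 11222
12334
13347
14777

Derivation:
(row=0, col=0): c = -2.0000 + 1.4800i → escape time 1
(row=0, col=1): c = -1.6075 + 1.4800i → escape time 1
(row=0, col=2): c = -1.2150 + 1.4800i → escape time 2
(row=0, col=3): c = -0.8225 + 1.4800i → escape time 2
(row=0, col=4): c = -0.4300 + 1.4800i → escape time 2
(row=1, col=0): c = -2.0000 + 1.0800i → escape time 1
(row=1, col=1): c = -1.6075 + 1.0800i → escape time 2
(row=1, col=2): c = -1.2150 + 1.0800i → escape time 3
(row=1, col=3): c = -0.8225 + 1.0800i → escape time 3
(row=1, col=4): c = -0.4300 + 1.0800i → escape time 4
(row=2, col=0): c = -2.0000 + 0.6800i → escape time 1
(row=2, col=1): c = -1.6075 + 0.6800i → escape time 3
(row=2, col=2): c = -1.2150 + 0.6800i → escape time 3
(row=2, col=3): c = -0.8225 + 0.6800i → escape time 4
(row=2, col=4): c = -0.4300 + 0.6800i → escape time 7
(row=3, col=0): c = -2.0000 + 0.2800i → escape time 1
(row=3, col=1): c = -1.6075 + 0.2800i → escape time 4
(row=3, col=2): c = -1.2150 + 0.2800i → escape time 7
(row=3, col=3): c = -0.8225 + 0.2800i → escape time 7
(row=3, col=4): c = -0.4300 + 0.2800i → escape time 7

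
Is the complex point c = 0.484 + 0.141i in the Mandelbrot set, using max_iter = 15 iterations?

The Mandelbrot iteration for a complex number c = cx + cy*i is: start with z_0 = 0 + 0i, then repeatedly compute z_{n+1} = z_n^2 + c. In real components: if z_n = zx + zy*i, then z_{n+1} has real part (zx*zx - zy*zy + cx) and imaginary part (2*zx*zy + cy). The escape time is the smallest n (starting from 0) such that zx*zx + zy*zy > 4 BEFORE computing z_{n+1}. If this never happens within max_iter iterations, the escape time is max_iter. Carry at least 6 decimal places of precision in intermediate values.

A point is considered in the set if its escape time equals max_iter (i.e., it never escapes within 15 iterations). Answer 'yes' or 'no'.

Answer: no

Derivation:
z_0 = 0 + 0i, c = 0.4840 + 0.1410i
Iter 1: z = 0.4840 + 0.1410i, |z|^2 = 0.2541
Iter 2: z = 0.6984 + 0.2775i, |z|^2 = 0.5647
Iter 3: z = 0.8947 + 0.5286i, |z|^2 = 1.0799
Iter 4: z = 1.0051 + 1.0869i, |z|^2 = 2.1916
Iter 5: z = 0.3130 + 2.3259i, |z|^2 = 5.5079
Escaped at iteration 5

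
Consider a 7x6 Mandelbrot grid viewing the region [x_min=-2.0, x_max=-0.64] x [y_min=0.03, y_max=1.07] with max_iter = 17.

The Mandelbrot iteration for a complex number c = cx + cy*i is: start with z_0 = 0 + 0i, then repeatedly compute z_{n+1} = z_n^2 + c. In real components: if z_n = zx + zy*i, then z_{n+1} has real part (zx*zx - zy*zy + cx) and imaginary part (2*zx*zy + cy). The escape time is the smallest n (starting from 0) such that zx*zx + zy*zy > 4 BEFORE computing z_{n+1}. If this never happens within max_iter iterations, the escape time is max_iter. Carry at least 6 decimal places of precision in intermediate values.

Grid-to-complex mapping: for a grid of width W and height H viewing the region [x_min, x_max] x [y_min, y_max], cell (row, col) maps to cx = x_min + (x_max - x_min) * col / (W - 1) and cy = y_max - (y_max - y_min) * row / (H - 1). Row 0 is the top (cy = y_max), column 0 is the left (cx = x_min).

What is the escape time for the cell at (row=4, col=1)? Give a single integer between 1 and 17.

z_0 = 0 + 0i, c = -1.7733 + 0.2380i
Iter 1: z = -1.7733 + 0.2380i, |z|^2 = 3.2014
Iter 2: z = 1.3147 + -0.6061i, |z|^2 = 2.0959
Iter 3: z = -0.4122 + -1.3557i, |z|^2 = 2.0079
Iter 4: z = -3.4415 + 1.3556i, |z|^2 = 13.6814
Escaped at iteration 4

Answer: 4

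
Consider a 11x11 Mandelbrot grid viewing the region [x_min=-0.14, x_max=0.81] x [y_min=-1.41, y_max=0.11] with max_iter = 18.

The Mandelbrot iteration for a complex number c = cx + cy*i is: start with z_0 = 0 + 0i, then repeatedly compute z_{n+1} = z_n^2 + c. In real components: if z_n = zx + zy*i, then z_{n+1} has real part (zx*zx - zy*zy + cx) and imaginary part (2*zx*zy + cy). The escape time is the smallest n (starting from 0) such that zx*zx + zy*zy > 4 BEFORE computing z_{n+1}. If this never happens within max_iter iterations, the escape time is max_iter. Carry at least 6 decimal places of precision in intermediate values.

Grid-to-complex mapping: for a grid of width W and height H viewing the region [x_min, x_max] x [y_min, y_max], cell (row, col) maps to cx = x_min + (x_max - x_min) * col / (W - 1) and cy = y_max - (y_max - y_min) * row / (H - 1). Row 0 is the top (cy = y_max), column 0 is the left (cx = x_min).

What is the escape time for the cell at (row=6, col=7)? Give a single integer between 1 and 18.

Answer: 3

Derivation:
z_0 = 0 + 0i, c = 0.5250 + -0.8020i
Iter 1: z = 0.5250 + -0.8020i, |z|^2 = 0.9188
Iter 2: z = 0.1574 + -1.6441i, |z|^2 = 2.7278
Iter 3: z = -2.1533 + -1.3196i, |z|^2 = 6.3781
Escaped at iteration 3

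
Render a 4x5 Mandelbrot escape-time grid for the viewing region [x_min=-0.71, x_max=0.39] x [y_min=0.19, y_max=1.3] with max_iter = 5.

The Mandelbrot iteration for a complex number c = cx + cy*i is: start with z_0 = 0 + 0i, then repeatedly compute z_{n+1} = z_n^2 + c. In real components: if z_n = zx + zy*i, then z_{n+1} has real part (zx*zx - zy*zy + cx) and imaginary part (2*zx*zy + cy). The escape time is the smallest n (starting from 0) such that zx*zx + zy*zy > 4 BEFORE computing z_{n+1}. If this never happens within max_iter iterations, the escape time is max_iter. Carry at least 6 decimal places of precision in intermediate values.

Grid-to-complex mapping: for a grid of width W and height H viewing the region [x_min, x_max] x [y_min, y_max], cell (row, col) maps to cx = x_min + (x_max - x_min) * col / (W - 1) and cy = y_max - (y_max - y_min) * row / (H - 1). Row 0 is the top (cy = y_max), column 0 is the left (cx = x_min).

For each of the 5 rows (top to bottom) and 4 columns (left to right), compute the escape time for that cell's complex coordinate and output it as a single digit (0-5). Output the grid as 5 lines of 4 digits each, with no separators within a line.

Answer: 3322
3553
4554
5555
5555

Derivation:
(row=0, col=0): c = -0.7100 + 1.3000i → escape time 3
(row=0, col=1): c = -0.3433 + 1.3000i → escape time 3
(row=0, col=2): c = 0.0233 + 1.3000i → escape time 2
(row=0, col=3): c = 0.3900 + 1.3000i → escape time 2
(row=1, col=0): c = -0.7100 + 1.0225i → escape time 3
(row=1, col=1): c = -0.3433 + 1.0225i → escape time 5
(row=1, col=2): c = 0.0233 + 1.0225i → escape time 5
(row=1, col=3): c = 0.3900 + 1.0225i → escape time 3
(row=2, col=0): c = -0.7100 + 0.7450i → escape time 4
(row=2, col=1): c = -0.3433 + 0.7450i → escape time 5
(row=2, col=2): c = 0.0233 + 0.7450i → escape time 5
(row=2, col=3): c = 0.3900 + 0.7450i → escape time 4
(row=3, col=0): c = -0.7100 + 0.4675i → escape time 5
(row=3, col=1): c = -0.3433 + 0.4675i → escape time 5
(row=3, col=2): c = 0.0233 + 0.4675i → escape time 5
(row=3, col=3): c = 0.3900 + 0.4675i → escape time 5
(row=4, col=0): c = -0.7100 + 0.1900i → escape time 5
(row=4, col=1): c = -0.3433 + 0.1900i → escape time 5
(row=4, col=2): c = 0.0233 + 0.1900i → escape time 5
(row=4, col=3): c = 0.3900 + 0.1900i → escape time 5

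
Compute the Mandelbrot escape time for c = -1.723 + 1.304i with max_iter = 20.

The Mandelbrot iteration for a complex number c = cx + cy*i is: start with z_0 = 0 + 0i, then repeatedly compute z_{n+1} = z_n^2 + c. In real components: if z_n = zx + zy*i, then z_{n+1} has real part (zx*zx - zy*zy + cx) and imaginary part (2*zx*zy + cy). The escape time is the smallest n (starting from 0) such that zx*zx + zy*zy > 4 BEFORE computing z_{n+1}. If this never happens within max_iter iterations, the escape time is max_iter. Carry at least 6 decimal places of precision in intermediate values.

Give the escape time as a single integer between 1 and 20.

Answer: 1

Derivation:
z_0 = 0 + 0i, c = -1.7230 + 1.3040i
Iter 1: z = -1.7230 + 1.3040i, |z|^2 = 4.6691
Escaped at iteration 1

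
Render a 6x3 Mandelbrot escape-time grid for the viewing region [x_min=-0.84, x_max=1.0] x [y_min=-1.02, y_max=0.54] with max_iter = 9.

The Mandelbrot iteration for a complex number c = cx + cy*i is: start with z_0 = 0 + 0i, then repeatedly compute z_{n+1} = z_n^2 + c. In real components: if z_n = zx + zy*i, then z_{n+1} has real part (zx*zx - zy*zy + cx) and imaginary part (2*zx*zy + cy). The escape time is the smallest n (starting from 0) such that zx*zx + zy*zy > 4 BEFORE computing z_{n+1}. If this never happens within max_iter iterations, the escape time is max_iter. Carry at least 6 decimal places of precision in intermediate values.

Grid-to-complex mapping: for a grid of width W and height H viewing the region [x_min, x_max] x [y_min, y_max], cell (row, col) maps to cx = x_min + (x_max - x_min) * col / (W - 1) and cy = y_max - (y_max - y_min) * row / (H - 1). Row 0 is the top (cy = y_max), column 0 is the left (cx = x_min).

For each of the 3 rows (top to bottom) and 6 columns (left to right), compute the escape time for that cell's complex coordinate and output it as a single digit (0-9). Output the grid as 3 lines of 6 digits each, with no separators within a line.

(row=0, col=0): c = -0.8400 + 0.5400i → escape time 5
(row=0, col=1): c = -0.4720 + 0.5400i → escape time 9
(row=0, col=2): c = -0.1040 + 0.5400i → escape time 9
(row=0, col=3): c = 0.2640 + 0.5400i → escape time 9
(row=0, col=4): c = 0.6320 + 0.5400i → escape time 3
(row=0, col=5): c = 1.0000 + 0.5400i → escape time 2
(row=1, col=0): c = -0.8400 + -0.2400i → escape time 9
(row=1, col=1): c = -0.4720 + -0.2400i → escape time 9
(row=1, col=2): c = -0.1040 + -0.2400i → escape time 9
(row=1, col=3): c = 0.2640 + -0.2400i → escape time 9
(row=1, col=4): c = 0.6320 + -0.2400i → escape time 4
(row=1, col=5): c = 1.0000 + -0.2400i → escape time 2
(row=2, col=0): c = -0.8400 + -1.0200i → escape time 3
(row=2, col=1): c = -0.4720 + -1.0200i → escape time 4
(row=2, col=2): c = -0.1040 + -1.0200i → escape time 8
(row=2, col=3): c = 0.2640 + -1.0200i → escape time 3
(row=2, col=4): c = 0.6320 + -1.0200i → escape time 2
(row=2, col=5): c = 1.0000 + -1.0200i → escape time 2

Answer: 599932
999942
348322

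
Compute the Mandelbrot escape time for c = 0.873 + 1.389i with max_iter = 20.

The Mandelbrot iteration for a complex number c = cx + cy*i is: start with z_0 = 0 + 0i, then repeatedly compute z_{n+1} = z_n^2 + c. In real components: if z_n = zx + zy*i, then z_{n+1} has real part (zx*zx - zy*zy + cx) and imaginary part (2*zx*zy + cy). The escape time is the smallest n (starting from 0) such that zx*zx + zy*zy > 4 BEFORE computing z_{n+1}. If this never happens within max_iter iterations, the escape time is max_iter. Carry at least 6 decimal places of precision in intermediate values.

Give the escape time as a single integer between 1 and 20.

z_0 = 0 + 0i, c = 0.8730 + 1.3890i
Iter 1: z = 0.8730 + 1.3890i, |z|^2 = 2.6915
Iter 2: z = -0.2942 + 3.8142i, |z|^2 = 14.6346
Escaped at iteration 2

Answer: 2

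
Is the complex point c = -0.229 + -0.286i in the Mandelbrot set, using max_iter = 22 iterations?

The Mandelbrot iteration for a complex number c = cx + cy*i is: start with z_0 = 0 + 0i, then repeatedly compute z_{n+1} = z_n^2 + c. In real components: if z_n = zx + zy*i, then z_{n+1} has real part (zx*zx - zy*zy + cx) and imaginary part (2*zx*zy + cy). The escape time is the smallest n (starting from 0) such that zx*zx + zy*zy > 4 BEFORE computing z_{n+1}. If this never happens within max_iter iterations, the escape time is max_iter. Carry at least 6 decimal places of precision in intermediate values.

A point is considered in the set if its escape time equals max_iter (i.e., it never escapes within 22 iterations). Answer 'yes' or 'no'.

Answer: yes

Derivation:
z_0 = 0 + 0i, c = -0.2290 + -0.2860i
Iter 1: z = -0.2290 + -0.2860i, |z|^2 = 0.1342
Iter 2: z = -0.2584 + -0.1550i, |z|^2 = 0.0908
Iter 3: z = -0.1863 + -0.2059i, |z|^2 = 0.0771
Iter 4: z = -0.2367 + -0.2093i, |z|^2 = 0.0998
Iter 5: z = -0.2168 + -0.1869i, |z|^2 = 0.0819
Iter 6: z = -0.2169 + -0.2050i, |z|^2 = 0.0891
Iter 7: z = -0.2239 + -0.1971i, |z|^2 = 0.0890
Iter 8: z = -0.2177 + -0.1977i, |z|^2 = 0.0865
Iter 9: z = -0.2207 + -0.1999i, |z|^2 = 0.0887
Iter 10: z = -0.2203 + -0.1978i, |z|^2 = 0.0876
Iter 11: z = -0.2196 + -0.1989i, |z|^2 = 0.0878
Iter 12: z = -0.2203 + -0.1986i, |z|^2 = 0.0880
Iter 13: z = -0.2199 + -0.1985i, |z|^2 = 0.0877
Iter 14: z = -0.2200 + -0.1987i, |z|^2 = 0.0879
Iter 15: z = -0.2201 + -0.1986i, |z|^2 = 0.0879
Iter 16: z = -0.2200 + -0.1986i, |z|^2 = 0.0878
Iter 17: z = -0.2200 + -0.1986i, |z|^2 = 0.0879
Iter 18: z = -0.2200 + -0.1986i, |z|^2 = 0.0879
Iter 19: z = -0.2200 + -0.1986i, |z|^2 = 0.0879
Iter 20: z = -0.2200 + -0.1986i, |z|^2 = 0.0879
Iter 21: z = -0.2200 + -0.1986i, |z|^2 = 0.0879
Did not escape in 22 iterations → in set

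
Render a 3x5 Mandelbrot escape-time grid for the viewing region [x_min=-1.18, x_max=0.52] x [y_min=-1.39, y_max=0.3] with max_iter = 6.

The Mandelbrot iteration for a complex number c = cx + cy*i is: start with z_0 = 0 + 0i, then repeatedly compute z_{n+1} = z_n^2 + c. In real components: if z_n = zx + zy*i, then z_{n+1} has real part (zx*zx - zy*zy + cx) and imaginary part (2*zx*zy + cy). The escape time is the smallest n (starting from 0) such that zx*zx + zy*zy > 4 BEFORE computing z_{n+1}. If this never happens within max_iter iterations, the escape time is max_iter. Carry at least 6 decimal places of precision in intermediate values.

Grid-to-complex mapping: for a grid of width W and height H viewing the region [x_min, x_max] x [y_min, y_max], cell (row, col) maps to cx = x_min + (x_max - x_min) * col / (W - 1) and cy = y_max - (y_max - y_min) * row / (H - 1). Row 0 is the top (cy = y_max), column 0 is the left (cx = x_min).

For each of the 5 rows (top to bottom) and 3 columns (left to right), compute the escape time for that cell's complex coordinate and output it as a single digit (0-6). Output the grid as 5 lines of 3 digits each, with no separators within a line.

Answer: 665
665
464
353
222

Derivation:
(row=0, col=0): c = -1.1800 + 0.3000i → escape time 6
(row=0, col=1): c = -0.3300 + 0.3000i → escape time 6
(row=0, col=2): c = 0.5200 + 0.3000i → escape time 5
(row=1, col=0): c = -1.1800 + -0.1225i → escape time 6
(row=1, col=1): c = -0.3300 + -0.1225i → escape time 6
(row=1, col=2): c = 0.5200 + -0.1225i → escape time 5
(row=2, col=0): c = -1.1800 + -0.5450i → escape time 4
(row=2, col=1): c = -0.3300 + -0.5450i → escape time 6
(row=2, col=2): c = 0.5200 + -0.5450i → escape time 4
(row=3, col=0): c = -1.1800 + -0.9675i → escape time 3
(row=3, col=1): c = -0.3300 + -0.9675i → escape time 5
(row=3, col=2): c = 0.5200 + -0.9675i → escape time 3
(row=4, col=0): c = -1.1800 + -1.3900i → escape time 2
(row=4, col=1): c = -0.3300 + -1.3900i → escape time 2
(row=4, col=2): c = 0.5200 + -1.3900i → escape time 2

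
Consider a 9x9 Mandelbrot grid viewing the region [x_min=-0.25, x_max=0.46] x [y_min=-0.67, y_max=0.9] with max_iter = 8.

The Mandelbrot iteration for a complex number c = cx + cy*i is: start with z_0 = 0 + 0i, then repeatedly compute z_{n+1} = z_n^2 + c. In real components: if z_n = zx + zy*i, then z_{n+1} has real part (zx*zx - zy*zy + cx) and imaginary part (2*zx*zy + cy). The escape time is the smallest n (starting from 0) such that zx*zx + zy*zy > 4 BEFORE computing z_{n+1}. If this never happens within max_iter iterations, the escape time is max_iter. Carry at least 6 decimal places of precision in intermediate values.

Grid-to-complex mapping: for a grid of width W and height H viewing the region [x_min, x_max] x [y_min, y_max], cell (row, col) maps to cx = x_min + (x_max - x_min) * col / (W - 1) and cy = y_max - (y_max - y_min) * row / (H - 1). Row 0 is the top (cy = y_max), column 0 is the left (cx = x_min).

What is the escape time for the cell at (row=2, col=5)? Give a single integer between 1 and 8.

z_0 = 0 + 0i, c = 0.1937 + 0.5075i
Iter 1: z = 0.1937 + 0.5075i, |z|^2 = 0.2951
Iter 2: z = -0.0263 + 0.7042i, |z|^2 = 0.4965
Iter 3: z = -0.3014 + 0.4705i, |z|^2 = 0.3122
Iter 4: z = 0.0632 + 0.2239i, |z|^2 = 0.0541
Iter 5: z = 0.1476 + 0.5358i, |z|^2 = 0.3089
Iter 6: z = -0.0715 + 0.6657i, |z|^2 = 0.4483
Iter 7: z = -0.2443 + 0.4122i, |z|^2 = 0.2296

Answer: 8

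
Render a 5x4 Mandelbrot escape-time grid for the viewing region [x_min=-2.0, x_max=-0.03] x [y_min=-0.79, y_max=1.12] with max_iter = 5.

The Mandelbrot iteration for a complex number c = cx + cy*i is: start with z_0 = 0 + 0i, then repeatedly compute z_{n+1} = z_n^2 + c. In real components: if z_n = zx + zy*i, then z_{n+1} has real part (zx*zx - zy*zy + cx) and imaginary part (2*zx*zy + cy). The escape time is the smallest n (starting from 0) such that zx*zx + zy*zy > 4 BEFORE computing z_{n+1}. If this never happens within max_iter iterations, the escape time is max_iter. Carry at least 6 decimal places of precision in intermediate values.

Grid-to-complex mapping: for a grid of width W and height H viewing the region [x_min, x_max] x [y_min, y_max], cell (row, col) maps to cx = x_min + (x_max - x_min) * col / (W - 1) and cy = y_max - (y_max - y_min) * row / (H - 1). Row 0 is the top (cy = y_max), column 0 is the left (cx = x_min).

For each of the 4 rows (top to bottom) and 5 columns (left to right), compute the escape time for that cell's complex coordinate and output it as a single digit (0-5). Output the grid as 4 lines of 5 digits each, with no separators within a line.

Answer: 12334
13555
15555
13355

Derivation:
(row=0, col=0): c = -2.0000 + 1.1200i → escape time 1
(row=0, col=1): c = -1.5075 + 1.1200i → escape time 2
(row=0, col=2): c = -1.0150 + 1.1200i → escape time 3
(row=0, col=3): c = -0.5225 + 1.1200i → escape time 3
(row=0, col=4): c = -0.0300 + 1.1200i → escape time 4
(row=1, col=0): c = -2.0000 + 0.4833i → escape time 1
(row=1, col=1): c = -1.5075 + 0.4833i → escape time 3
(row=1, col=2): c = -1.0150 + 0.4833i → escape time 5
(row=1, col=3): c = -0.5225 + 0.4833i → escape time 5
(row=1, col=4): c = -0.0300 + 0.4833i → escape time 5
(row=2, col=0): c = -2.0000 + -0.1533i → escape time 1
(row=2, col=1): c = -1.5075 + -0.1533i → escape time 5
(row=2, col=2): c = -1.0150 + -0.1533i → escape time 5
(row=2, col=3): c = -0.5225 + -0.1533i → escape time 5
(row=2, col=4): c = -0.0300 + -0.1533i → escape time 5
(row=3, col=0): c = -2.0000 + -0.7900i → escape time 1
(row=3, col=1): c = -1.5075 + -0.7900i → escape time 3
(row=3, col=2): c = -1.0150 + -0.7900i → escape time 3
(row=3, col=3): c = -0.5225 + -0.7900i → escape time 5
(row=3, col=4): c = -0.0300 + -0.7900i → escape time 5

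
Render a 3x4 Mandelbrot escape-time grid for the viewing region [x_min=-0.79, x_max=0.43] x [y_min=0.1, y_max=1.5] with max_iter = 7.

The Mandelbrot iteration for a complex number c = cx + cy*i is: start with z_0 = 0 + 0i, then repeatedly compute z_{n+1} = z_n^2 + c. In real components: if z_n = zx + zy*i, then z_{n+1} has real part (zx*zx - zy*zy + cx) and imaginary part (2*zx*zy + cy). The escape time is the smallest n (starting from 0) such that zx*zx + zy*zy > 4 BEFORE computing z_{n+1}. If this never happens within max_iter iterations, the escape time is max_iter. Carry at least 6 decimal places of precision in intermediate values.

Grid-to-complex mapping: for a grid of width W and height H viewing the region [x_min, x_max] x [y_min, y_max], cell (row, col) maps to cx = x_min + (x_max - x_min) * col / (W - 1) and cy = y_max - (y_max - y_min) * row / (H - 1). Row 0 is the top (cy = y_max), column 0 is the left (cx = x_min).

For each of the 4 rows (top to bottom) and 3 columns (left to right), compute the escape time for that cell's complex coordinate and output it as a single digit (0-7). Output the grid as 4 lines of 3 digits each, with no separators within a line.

Answer: 222
373
676
776

Derivation:
(row=0, col=0): c = -0.7900 + 1.5000i → escape time 2
(row=0, col=1): c = -0.1800 + 1.5000i → escape time 2
(row=0, col=2): c = 0.4300 + 1.5000i → escape time 2
(row=1, col=0): c = -0.7900 + 1.0333i → escape time 3
(row=1, col=1): c = -0.1800 + 1.0333i → escape time 7
(row=1, col=2): c = 0.4300 + 1.0333i → escape time 3
(row=2, col=0): c = -0.7900 + 0.5667i → escape time 6
(row=2, col=1): c = -0.1800 + 0.5667i → escape time 7
(row=2, col=2): c = 0.4300 + 0.5667i → escape time 6
(row=3, col=0): c = -0.7900 + 0.1000i → escape time 7
(row=3, col=1): c = -0.1800 + 0.1000i → escape time 7
(row=3, col=2): c = 0.4300 + 0.1000i → escape time 6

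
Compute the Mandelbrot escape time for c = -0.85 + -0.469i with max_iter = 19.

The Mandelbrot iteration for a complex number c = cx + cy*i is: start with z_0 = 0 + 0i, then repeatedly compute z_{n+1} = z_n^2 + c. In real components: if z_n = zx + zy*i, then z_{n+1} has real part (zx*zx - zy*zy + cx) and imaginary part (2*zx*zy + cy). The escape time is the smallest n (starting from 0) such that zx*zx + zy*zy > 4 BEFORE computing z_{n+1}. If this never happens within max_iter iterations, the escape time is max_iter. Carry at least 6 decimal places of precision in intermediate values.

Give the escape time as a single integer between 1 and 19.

Answer: 6

Derivation:
z_0 = 0 + 0i, c = -0.8500 + -0.4690i
Iter 1: z = -0.8500 + -0.4690i, |z|^2 = 0.9425
Iter 2: z = -0.3475 + 0.3283i, |z|^2 = 0.2285
Iter 3: z = -0.8371 + -0.6971i, |z|^2 = 1.1867
Iter 4: z = -0.6354 + 0.6981i, |z|^2 = 0.8910
Iter 5: z = -0.9337 + -1.3561i, |z|^2 = 2.7106
Iter 6: z = -1.8172 + 2.0632i, |z|^2 = 7.5590
Escaped at iteration 6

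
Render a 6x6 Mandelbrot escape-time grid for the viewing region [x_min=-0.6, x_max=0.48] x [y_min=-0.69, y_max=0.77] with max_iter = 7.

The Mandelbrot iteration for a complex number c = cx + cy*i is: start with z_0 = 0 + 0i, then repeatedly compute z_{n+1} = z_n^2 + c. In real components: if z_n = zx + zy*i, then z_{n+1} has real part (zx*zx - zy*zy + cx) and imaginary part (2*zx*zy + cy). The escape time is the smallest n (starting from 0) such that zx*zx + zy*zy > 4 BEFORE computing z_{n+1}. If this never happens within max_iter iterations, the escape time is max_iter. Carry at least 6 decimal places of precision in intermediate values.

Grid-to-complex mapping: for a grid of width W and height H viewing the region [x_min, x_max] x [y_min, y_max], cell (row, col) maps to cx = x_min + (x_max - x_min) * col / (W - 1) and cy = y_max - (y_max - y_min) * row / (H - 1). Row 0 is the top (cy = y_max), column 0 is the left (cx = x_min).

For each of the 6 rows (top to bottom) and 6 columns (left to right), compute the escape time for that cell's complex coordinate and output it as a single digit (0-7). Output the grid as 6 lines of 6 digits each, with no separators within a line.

(row=0, col=0): c = -0.6000 + 0.7700i → escape time 5
(row=0, col=1): c = -0.3840 + 0.7700i → escape time 7
(row=0, col=2): c = -0.1680 + 0.7700i → escape time 7
(row=0, col=3): c = 0.0480 + 0.7700i → escape time 7
(row=0, col=4): c = 0.2640 + 0.7700i → escape time 5
(row=0, col=5): c = 0.4800 + 0.7700i → escape time 3
(row=1, col=0): c = -0.6000 + 0.4780i → escape time 7
(row=1, col=1): c = -0.3840 + 0.4780i → escape time 7
(row=1, col=2): c = -0.1680 + 0.4780i → escape time 7
(row=1, col=3): c = 0.0480 + 0.4780i → escape time 7
(row=1, col=4): c = 0.2640 + 0.4780i → escape time 7
(row=1, col=5): c = 0.4800 + 0.4780i → escape time 5
(row=2, col=0): c = -0.6000 + 0.1860i → escape time 7
(row=2, col=1): c = -0.3840 + 0.1860i → escape time 7
(row=2, col=2): c = -0.1680 + 0.1860i → escape time 7
(row=2, col=3): c = 0.0480 + 0.1860i → escape time 7
(row=2, col=4): c = 0.2640 + 0.1860i → escape time 7
(row=2, col=5): c = 0.4800 + 0.1860i → escape time 5
(row=3, col=0): c = -0.6000 + -0.1060i → escape time 7
(row=3, col=1): c = -0.3840 + -0.1060i → escape time 7
(row=3, col=2): c = -0.1680 + -0.1060i → escape time 7
(row=3, col=3): c = 0.0480 + -0.1060i → escape time 7
(row=3, col=4): c = 0.2640 + -0.1060i → escape time 7
(row=3, col=5): c = 0.4800 + -0.1060i → escape time 5
(row=4, col=0): c = -0.6000 + -0.3980i → escape time 7
(row=4, col=1): c = -0.3840 + -0.3980i → escape time 7
(row=4, col=2): c = -0.1680 + -0.3980i → escape time 7
(row=4, col=3): c = 0.0480 + -0.3980i → escape time 7
(row=4, col=4): c = 0.2640 + -0.3980i → escape time 7
(row=4, col=5): c = 0.4800 + -0.3980i → escape time 6
(row=5, col=0): c = -0.6000 + -0.6900i → escape time 7
(row=5, col=1): c = -0.3840 + -0.6900i → escape time 7
(row=5, col=2): c = -0.1680 + -0.6900i → escape time 7
(row=5, col=3): c = 0.0480 + -0.6900i → escape time 7
(row=5, col=4): c = 0.2640 + -0.6900i → escape time 6
(row=5, col=5): c = 0.4800 + -0.6900i → escape time 4

Answer: 577753
777775
777775
777775
777776
777764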